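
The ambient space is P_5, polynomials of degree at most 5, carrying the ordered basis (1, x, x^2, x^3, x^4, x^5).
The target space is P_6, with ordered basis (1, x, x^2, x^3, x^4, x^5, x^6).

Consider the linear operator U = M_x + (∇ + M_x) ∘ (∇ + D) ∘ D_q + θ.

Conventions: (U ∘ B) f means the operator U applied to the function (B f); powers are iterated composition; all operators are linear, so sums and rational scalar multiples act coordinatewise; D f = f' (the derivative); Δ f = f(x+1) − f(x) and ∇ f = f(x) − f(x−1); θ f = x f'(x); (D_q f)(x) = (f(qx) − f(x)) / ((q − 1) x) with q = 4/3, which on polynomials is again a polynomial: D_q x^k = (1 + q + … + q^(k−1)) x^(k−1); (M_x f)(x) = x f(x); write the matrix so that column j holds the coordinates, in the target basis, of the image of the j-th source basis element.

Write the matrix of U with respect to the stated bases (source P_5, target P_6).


the matrix is [[0, 0, 0, 148/9, -175/3, 1562/9]; [1, 1, 14/3, -37/9, 2275/27, -28897/81]; [0, 1, 2, 148/9, -175/9, 21868/81]; [0, 0, 1, 3, 350/9, -1562/27]; [0, 0, 0, 1, 4, 6248/81]; [0, 0, 0, 0, 1, 5]; [0, 0, 0, 0, 0, 1]] (rows listed top to bottom)

image of 1: x
image of x: x^2 + x
image of x^2: x^3 + 2x^2 + (14/3)x
image of x^3: x^4 + 3x^3 + (148/9)x^2 - (37/9)x + 148/9
image of x^4: x^5 + 4x^4 + (350/9)x^3 - (175/9)x^2 + (2275/27)x - 175/3
image of x^5: x^6 + 5x^5 + (6248/81)x^4 - (1562/27)x^3 + (21868/81)x^2 - (28897/81)x + 1562/9
each image's coordinates form column j of the matrix


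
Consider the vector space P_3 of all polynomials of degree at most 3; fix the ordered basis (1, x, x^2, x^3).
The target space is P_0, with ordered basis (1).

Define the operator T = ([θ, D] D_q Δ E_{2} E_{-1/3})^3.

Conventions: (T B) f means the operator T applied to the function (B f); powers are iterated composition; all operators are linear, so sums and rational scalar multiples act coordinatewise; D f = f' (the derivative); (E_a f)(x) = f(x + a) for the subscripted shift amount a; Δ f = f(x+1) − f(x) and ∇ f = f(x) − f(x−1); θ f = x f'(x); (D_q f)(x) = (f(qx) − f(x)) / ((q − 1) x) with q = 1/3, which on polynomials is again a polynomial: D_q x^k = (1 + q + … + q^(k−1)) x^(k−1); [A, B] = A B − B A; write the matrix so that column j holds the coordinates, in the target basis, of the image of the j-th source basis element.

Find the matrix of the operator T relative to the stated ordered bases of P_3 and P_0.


the matrix is [[0, 0, 0, 0]] (rows listed top to bottom)

image of 1: 0
image of x: 0
image of x^2: 0
image of x^3: 0
each image's coordinates form column j of the matrix


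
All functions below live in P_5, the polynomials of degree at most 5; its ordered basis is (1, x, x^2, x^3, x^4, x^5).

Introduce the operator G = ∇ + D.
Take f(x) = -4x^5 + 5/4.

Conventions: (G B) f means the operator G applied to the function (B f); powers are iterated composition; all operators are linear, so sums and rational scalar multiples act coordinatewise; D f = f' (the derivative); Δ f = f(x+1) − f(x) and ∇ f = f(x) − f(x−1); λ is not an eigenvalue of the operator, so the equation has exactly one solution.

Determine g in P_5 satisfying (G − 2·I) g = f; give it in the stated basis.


write g with unknown coordinates in the stated basis and equate coefficients in (G − 2·I) g = f
solving from the highest basis element down gives g = 2x^5 + 10x^4 + 30x^3 + 70x^2 + 110x + 683/8
check: G g = 20x^4 + 60x^3 + 140x^2 + 220x + 172
so G g − 2·g = -4x^5 + 5/4 = f ✓

the image equals g(x) = 2x^5 + 10x^4 + 30x^3 + 70x^2 + 110x + 683/8


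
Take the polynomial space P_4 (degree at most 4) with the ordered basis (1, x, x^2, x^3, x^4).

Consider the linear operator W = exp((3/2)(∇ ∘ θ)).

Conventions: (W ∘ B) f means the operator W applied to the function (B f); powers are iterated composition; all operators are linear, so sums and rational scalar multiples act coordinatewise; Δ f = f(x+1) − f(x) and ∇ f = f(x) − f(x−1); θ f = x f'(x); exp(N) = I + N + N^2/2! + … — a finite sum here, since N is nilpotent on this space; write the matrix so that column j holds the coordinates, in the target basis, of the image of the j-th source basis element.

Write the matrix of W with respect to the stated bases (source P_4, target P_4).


the matrix is [[1, 3/2, 3/2, -45/8, -111/2]; [0, 1, 6, 27, 78]; [0, 0, 1, 27/2, 126]; [0, 0, 0, 1, 24]; [0, 0, 0, 0, 1]] (rows listed top to bottom)

image of 1: 1
image of x: x + 3/2
image of x^2: x^2 + 6x + 3/2
image of x^3: x^3 + (27/2)x^2 + 27x - 45/8
image of x^4: x^4 + 24x^3 + 126x^2 + 78x - 111/2
each image's coordinates form column j of the matrix


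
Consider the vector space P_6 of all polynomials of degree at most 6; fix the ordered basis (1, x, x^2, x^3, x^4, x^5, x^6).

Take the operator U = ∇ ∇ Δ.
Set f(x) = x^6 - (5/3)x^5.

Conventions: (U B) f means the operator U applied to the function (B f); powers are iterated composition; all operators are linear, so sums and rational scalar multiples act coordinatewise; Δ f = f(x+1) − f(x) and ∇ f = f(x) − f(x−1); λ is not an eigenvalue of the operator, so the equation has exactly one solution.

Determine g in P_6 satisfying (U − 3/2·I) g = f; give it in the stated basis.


the image equals g(x) = -(2/3)x^6 + (10/9)x^5 - (160/3)x^3 + (1120/9)x^2 - (1120/9)x - 1480/9

write g with unknown coordinates in the stated basis and equate coefficients in (U − 3/2·I) g = f
solving from the highest basis element down gives g = -(2/3)x^6 + (10/9)x^5 - (160/3)x^3 + (1120/9)x^2 - (1120/9)x - 1480/9
check: U g = -80x^3 + (560/3)x^2 - (560/3)x - 740/3
so U g − 3/2·g = x^6 - (5/3)x^5 = f ✓


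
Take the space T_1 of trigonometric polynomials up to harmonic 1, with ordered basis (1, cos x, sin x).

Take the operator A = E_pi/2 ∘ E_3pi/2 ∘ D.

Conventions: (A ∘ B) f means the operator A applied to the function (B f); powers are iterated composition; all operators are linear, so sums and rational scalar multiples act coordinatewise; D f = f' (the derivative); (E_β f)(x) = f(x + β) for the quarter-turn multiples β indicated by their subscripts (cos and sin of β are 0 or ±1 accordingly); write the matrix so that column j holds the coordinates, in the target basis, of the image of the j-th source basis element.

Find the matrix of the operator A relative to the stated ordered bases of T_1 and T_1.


image of 1: 0
image of cos x: -sin x
image of sin x: cos x
each image's coordinates form column j of the matrix

the matrix is [[0, 0, 0]; [0, 0, 1]; [0, -1, 0]] (rows listed top to bottom)


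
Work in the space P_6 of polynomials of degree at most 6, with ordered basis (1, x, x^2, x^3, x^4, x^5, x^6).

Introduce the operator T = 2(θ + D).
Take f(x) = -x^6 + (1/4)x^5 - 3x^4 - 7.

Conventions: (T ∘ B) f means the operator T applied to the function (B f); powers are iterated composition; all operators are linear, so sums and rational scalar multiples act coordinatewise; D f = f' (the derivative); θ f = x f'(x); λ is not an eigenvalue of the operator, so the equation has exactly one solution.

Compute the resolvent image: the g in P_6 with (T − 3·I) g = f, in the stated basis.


the image equals g(x) = -(1/9)x^6 + (19/84)x^5 - (221/210)x^4 + (884/315)x^3 - (1768/105)x^2 - (7072/105)x - 13409/315

write g with unknown coordinates in the stated basis and equate coefficients in (T − 3·I) g = f
solving from the highest basis element down gives g = -(1/9)x^6 + (19/84)x^5 - (221/210)x^4 + (884/315)x^3 - (1768/105)x^2 - (7072/105)x - 13409/315
check: T g = -(4/3)x^6 + (13/14)x^5 - (431/70)x^4 + (884/105)x^3 - (1768/35)x^2 - (7072/35)x - 14144/105
so T g − 3·g = -x^6 + (1/4)x^5 - 3x^4 - 7 = f ✓


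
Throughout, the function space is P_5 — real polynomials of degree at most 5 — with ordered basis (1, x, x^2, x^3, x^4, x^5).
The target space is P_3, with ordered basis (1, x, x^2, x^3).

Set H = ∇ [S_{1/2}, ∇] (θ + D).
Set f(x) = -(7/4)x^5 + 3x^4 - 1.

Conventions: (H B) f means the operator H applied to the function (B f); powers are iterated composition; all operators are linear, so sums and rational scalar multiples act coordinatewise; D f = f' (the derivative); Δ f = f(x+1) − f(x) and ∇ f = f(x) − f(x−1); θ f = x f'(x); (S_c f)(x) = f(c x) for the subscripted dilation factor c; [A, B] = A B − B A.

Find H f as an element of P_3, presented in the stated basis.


θ f = -(35/4)x^5 + 12x^4
D f = -(35/4)x^4 + 12x^3
(θ + D) f = -(35/4)x^5 + (13/4)x^4 + 12x^3
∇ (θ + D) f = -(175/4)x^4 + (201/2)x^3 - 71x^2 + (83/4)x
S_{1/2} ∇ (θ + D) f = -(175/64)x^4 + (201/16)x^3 - (71/4)x^2 + (83/8)x
S_{1/2} (θ + D) f = -(35/128)x^5 + (13/64)x^4 + (3/2)x^3
∇ S_{1/2} (θ + D) f = -(175/128)x^4 + (227/64)x^3 + (35/64)x^2 - (297/128)x + 131/128
[S_{1/2}, ∇] (θ + D) f = -(175/128)x^4 + (577/64)x^3 - (1171/64)x^2 + (1625/128)x - 131/128
∇ [S_{1/2}, ∇] (θ + D) f = -(175/32)x^3 + (141/4)x^2 - (4423/64)x + 331/8

g(x) = -(175/32)x^3 + (141/4)x^2 - (4423/64)x + 331/8


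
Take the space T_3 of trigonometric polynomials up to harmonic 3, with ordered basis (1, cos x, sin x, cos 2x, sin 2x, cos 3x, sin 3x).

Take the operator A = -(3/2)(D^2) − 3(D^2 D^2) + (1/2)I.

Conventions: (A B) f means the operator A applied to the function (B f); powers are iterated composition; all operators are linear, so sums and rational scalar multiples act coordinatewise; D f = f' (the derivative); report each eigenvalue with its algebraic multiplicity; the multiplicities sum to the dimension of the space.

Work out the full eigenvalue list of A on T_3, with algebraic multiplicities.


λ = -229 (multiplicity 2), λ = -83/2 (multiplicity 2), λ = -1 (multiplicity 2), λ = 1/2 (multiplicity 1)

image of 1: 1/2
image of cos x: -cos x
image of sin x: -sin x
image of cos 2x: -(83/2)cos 2x
image of sin 2x: -(83/2)sin 2x
image of cos 3x: -229cos 3x
image of sin 3x: -229sin 3x
the matrix is diagonal; its diagonal is (1/2, -1, -1, -83/2, -83/2, -229, -229)
for a triangular matrix the eigenvalues are the diagonal entries, with algebraic multiplicity their repetition count


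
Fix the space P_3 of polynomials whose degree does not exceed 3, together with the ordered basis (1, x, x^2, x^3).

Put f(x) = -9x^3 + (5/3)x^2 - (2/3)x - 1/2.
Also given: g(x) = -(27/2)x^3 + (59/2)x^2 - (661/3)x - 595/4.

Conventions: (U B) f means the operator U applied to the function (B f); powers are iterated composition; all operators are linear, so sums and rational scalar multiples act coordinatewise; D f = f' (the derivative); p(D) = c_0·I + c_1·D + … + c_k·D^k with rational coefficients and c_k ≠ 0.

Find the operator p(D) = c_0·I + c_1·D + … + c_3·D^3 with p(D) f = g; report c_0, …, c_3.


D^0 f = -9x^3 + (5/3)x^2 - (2/3)x - 1/2
D^1 f = -27x^2 + (10/3)x - 2/3
D^2 f = -54x + 10/3
D^3 f = -54
matching coefficients of g against c_0 f + c_1 Df + … from the top degree down determines the c_i
solution: c_0 = 3/2, c_1 = -1, c_2 = 4, c_3 = 3

c_0 = 3/2, c_1 = -1, c_2 = 4, c_3 = 3


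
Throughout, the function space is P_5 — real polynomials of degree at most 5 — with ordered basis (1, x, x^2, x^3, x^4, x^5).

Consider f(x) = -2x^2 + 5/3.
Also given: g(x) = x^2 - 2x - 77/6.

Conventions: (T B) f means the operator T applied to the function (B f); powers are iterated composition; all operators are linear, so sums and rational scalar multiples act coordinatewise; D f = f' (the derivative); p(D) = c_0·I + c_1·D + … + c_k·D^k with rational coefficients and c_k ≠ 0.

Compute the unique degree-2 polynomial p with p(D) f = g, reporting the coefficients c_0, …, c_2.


p(D) = -(1/2)·I + (1/2)·D + 3·D^2, i.e. c_0 = -1/2, c_1 = 1/2, c_2 = 3

D^0 f = -2x^2 + 5/3
D^1 f = -4x
D^2 f = -4
matching coefficients of g against c_0 f + c_1 Df + … from the top degree down determines the c_i
solution: c_0 = -1/2, c_1 = 1/2, c_2 = 3


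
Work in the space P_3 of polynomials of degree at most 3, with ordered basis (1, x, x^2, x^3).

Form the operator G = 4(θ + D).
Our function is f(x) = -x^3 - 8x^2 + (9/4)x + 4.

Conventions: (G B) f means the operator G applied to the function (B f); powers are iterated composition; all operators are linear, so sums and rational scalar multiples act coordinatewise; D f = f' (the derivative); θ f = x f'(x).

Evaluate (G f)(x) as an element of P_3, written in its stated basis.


the image equals g(x) = -12x^3 - 76x^2 - 55x + 9

θ f = -3x^3 - 16x^2 + (9/4)x
D f = -3x^2 - 16x + 9/4
(θ + D) f = -3x^3 - 19x^2 - (55/4)x + 9/4
(4(θ + D)) f = -12x^3 - 76x^2 - 55x + 9


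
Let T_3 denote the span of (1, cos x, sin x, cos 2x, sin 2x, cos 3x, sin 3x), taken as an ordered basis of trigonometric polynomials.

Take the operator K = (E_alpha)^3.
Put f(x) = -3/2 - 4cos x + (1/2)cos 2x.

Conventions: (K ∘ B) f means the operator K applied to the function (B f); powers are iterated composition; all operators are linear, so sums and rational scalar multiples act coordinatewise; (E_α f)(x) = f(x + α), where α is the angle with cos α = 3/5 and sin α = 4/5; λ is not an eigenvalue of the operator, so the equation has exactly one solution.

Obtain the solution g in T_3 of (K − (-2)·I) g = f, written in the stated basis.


write g with unknown coordinates in the stated basis and equate coefficients in (K − (-2)·I) g = f
solving from the highest basis element down gives g = -1/2 - (532/157)cos x - (176/157)sin x + (43003/250274)cos 2x - (5148/125137)sin 2x
check: K g = -1/2 + (436/157)cos x + (352/157)sin x + (39131/250274)cos 2x + (10296/125137)sin 2x
so K g − (-2)·g = -3/2 - 4cos x + (1/2)cos 2x = f ✓

the image equals g(x) = -1/2 - (532/157)cos x - (176/157)sin x + (43003/250274)cos 2x - (5148/125137)sin 2x


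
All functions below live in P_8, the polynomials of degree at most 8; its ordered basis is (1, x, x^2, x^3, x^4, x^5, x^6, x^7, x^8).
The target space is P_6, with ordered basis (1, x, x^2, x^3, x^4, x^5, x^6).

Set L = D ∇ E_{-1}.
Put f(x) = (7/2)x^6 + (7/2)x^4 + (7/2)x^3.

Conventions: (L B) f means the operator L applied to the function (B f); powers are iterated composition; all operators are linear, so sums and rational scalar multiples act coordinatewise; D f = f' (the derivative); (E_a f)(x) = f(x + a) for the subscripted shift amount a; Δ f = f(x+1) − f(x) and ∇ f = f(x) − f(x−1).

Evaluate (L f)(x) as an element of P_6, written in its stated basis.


E_{-1} f = (7/2)x^6 - 21x^5 + 56x^4 - (161/2)x^3 + 63x^2 - (49/2)x + 7/2
∇ E_{-1} f = 21x^5 - (315/2)x^4 + 504x^3 - 840x^2 + (1435/2)x - 497/2
D ∇ E_{-1} f = 105x^4 - 630x^3 + 1512x^2 - 1680x + 1435/2

the image equals g(x) = 105x^4 - 630x^3 + 1512x^2 - 1680x + 1435/2


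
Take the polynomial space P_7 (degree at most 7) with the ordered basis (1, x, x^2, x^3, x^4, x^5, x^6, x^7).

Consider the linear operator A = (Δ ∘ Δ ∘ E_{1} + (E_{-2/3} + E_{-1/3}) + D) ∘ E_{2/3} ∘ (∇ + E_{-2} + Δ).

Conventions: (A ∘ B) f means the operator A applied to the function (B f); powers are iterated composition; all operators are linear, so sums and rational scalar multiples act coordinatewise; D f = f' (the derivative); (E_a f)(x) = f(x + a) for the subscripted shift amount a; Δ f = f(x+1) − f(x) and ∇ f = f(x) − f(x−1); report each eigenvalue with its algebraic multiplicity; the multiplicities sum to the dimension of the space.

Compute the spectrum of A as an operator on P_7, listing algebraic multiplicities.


λ = 2 (multiplicity 8)

image of 1: 2
image of x: 2x + 4/3
image of x^2: 2x^2 + (8/3)x + 103/9
image of x^3: 2x^3 + 4x^2 + (103/3)x + 577/27
image of x^4: 2x^4 + (16/3)x^3 + (206/3)x^2 + (2308/27)x + 13867/81
image of x^5: 2x^5 + (20/3)x^4 + (1030/9)x^3 + (5770/27)x^2 + (69335/81)x + 228841/243
image of x^6: 2x^6 + 8x^5 + (515/3)x^4 + (11540/27)x^3 + (69335/27)x^2 + (457682/81)x + 4137247/729
image of x^7: 2x^7 + (28/3)x^6 + (721/3)x^5 + (20195/27)x^4 + (485345/81)x^3 + (1601887/81)x^2 + (28960729/729)x + 66750097/2187
the matrix is upper triangular; its diagonal is (2, 2, 2, 2, 2, 2, 2, 2)
for a triangular matrix the eigenvalues are the diagonal entries, with algebraic multiplicity their repetition count


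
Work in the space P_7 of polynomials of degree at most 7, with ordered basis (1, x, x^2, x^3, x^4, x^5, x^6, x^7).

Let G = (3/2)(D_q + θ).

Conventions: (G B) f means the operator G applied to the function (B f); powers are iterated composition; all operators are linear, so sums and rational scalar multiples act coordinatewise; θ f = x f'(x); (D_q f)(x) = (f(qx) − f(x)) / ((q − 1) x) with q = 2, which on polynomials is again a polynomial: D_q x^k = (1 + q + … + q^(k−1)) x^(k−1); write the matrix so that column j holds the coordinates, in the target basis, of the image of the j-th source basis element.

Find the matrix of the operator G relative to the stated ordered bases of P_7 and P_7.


image of 1: 0
image of x: (3/2)x + 3/2
image of x^2: 3x^2 + (9/2)x
image of x^3: (9/2)x^3 + (21/2)x^2
image of x^4: 6x^4 + (45/2)x^3
image of x^5: (15/2)x^5 + (93/2)x^4
image of x^6: 9x^6 + (189/2)x^5
image of x^7: (21/2)x^7 + (381/2)x^6
each image's coordinates form column j of the matrix

the matrix is [[0, 3/2, 0, 0, 0, 0, 0, 0]; [0, 3/2, 9/2, 0, 0, 0, 0, 0]; [0, 0, 3, 21/2, 0, 0, 0, 0]; [0, 0, 0, 9/2, 45/2, 0, 0, 0]; [0, 0, 0, 0, 6, 93/2, 0, 0]; [0, 0, 0, 0, 0, 15/2, 189/2, 0]; [0, 0, 0, 0, 0, 0, 9, 381/2]; [0, 0, 0, 0, 0, 0, 0, 21/2]] (rows listed top to bottom)


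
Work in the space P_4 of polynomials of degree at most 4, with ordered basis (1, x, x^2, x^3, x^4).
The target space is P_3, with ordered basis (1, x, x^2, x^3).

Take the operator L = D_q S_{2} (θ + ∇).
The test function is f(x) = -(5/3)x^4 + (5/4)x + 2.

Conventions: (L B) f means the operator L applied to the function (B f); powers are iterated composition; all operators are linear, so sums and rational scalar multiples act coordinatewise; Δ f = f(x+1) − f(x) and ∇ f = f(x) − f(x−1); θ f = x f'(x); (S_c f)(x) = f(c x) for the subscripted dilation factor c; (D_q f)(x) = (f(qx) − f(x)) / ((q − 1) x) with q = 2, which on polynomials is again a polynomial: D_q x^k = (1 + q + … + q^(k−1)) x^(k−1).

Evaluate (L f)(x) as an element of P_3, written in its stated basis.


the result is g(x) = -1600x^3 - (1120/3)x^2 + 120x - 65/6

θ f = -(20/3)x^4 + (5/4)x
∇ f = -(20/3)x^3 + 10x^2 - (20/3)x + 35/12
(θ + ∇) f = -(20/3)x^4 - (20/3)x^3 + 10x^2 - (65/12)x + 35/12
S_{2} (θ + ∇) f = -(320/3)x^4 - (160/3)x^3 + 40x^2 - (65/6)x + 35/12
D_q S_{2} (θ + ∇) f = -1600x^3 - (1120/3)x^2 + 120x - 65/6


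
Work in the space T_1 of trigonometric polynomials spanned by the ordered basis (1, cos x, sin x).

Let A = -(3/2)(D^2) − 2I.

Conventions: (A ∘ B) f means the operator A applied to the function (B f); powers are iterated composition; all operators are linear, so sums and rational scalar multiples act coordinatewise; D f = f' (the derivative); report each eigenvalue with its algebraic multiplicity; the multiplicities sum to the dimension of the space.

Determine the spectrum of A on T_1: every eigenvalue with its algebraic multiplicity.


λ = -2 (multiplicity 1), λ = -1/2 (multiplicity 2)

image of 1: -2
image of cos x: -(1/2)cos x
image of sin x: -(1/2)sin x
the matrix is diagonal; its diagonal is (-2, -1/2, -1/2)
for a triangular matrix the eigenvalues are the diagonal entries, with algebraic multiplicity their repetition count


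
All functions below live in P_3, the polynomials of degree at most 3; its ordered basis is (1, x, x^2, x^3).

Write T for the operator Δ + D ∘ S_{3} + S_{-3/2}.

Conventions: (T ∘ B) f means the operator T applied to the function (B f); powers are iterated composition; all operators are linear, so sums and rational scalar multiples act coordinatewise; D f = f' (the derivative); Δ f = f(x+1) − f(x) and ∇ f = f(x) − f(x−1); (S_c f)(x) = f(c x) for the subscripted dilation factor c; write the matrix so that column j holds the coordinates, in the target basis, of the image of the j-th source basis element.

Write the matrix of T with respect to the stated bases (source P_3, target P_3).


image of 1: 1
image of x: -(3/2)x + 4
image of x^2: (9/4)x^2 + 20x + 1
image of x^3: -(27/8)x^3 + 84x^2 + 3x + 1
each image's coordinates form column j of the matrix

the matrix is [[1, 4, 1, 1]; [0, -3/2, 20, 3]; [0, 0, 9/4, 84]; [0, 0, 0, -27/8]] (rows listed top to bottom)


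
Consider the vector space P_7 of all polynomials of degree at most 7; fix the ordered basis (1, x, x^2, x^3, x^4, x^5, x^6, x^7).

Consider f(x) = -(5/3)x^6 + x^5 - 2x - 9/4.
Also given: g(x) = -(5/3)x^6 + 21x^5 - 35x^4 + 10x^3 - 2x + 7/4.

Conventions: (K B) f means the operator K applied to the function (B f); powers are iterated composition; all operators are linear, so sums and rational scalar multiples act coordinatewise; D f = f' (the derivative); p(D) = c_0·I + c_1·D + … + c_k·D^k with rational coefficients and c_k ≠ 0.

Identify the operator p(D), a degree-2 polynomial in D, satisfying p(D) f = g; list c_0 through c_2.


c_0 = 1, c_1 = -2, c_2 = 1/2

D^0 f = -(5/3)x^6 + x^5 - 2x - 9/4
D^1 f = -10x^5 + 5x^4 - 2
D^2 f = -50x^4 + 20x^3
matching coefficients of g against c_0 f + c_1 Df + … from the top degree down determines the c_i
solution: c_0 = 1, c_1 = -2, c_2 = 1/2


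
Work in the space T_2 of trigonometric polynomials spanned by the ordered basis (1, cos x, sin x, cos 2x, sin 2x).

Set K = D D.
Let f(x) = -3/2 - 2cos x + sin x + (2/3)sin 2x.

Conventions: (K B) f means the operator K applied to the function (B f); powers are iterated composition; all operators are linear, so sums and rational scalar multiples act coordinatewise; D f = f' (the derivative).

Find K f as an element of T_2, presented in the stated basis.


D f = cos x + 2sin x + (4/3)cos 2x
D D f = 2cos x - sin x - (8/3)sin 2x

the result is g(x) = 2cos x - sin x - (8/3)sin 2x


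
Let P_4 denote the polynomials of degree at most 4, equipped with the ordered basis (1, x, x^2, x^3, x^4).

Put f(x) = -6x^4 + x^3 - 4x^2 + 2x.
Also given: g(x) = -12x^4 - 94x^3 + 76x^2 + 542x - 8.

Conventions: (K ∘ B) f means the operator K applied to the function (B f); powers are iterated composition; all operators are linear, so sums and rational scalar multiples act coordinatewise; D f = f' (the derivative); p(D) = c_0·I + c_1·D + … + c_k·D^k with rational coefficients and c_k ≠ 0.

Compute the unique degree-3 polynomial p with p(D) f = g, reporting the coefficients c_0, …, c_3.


c_0 = 2, c_1 = 4, c_2 = -1, c_3 = -4

D^0 f = -6x^4 + x^3 - 4x^2 + 2x
D^1 f = -24x^3 + 3x^2 - 8x + 2
D^2 f = -72x^2 + 6x - 8
D^3 f = -144x + 6
matching coefficients of g against c_0 f + c_1 Df + … from the top degree down determines the c_i
solution: c_0 = 2, c_1 = 4, c_2 = -1, c_3 = -4


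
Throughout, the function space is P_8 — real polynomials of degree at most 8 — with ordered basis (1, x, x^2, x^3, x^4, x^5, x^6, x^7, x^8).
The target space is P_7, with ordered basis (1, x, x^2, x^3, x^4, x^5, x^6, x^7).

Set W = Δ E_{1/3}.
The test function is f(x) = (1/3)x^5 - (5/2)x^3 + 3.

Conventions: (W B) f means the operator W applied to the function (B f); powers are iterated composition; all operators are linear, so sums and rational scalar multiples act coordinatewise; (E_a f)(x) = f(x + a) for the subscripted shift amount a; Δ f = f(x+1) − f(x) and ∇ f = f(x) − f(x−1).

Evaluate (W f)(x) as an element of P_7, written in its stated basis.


E_{1/3} f = (1/3)x^5 + (5/9)x^4 - (115/54)x^3 - (385/162)x^2 - (395/486)x + 4241/1458
Δ E_{1/3} f = (5/3)x^4 + (50/9)x^3 + (5/18)x^2 - (1175/162)x - 2153/486

the image equals g(x) = (5/3)x^4 + (50/9)x^3 + (5/18)x^2 - (1175/162)x - 2153/486


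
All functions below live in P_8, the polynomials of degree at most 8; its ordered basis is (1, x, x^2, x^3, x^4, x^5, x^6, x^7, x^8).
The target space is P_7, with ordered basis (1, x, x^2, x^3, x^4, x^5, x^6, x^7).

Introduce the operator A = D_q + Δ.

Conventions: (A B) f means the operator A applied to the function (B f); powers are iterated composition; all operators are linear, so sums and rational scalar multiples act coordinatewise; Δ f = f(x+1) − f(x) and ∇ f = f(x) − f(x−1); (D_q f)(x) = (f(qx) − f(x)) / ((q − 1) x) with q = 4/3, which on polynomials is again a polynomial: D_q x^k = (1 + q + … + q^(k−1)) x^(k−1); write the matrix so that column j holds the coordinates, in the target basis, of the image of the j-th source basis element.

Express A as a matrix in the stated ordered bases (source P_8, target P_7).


image of 1: 0
image of x: 2
image of x^2: (13/3)x + 1
image of x^3: (64/9)x^2 + 3x + 1
image of x^4: (283/27)x^3 + 6x^2 + 4x + 1
image of x^5: (1186/81)x^4 + 10x^3 + 10x^2 + 5x + 1
image of x^6: (4825/243)x^5 + 15x^4 + 20x^3 + 15x^2 + 6x + 1
image of x^7: (19300/729)x^6 + 21x^5 + 35x^4 + 35x^3 + 21x^2 + 7x + 1
image of x^8: (76471/2187)x^7 + 28x^6 + 56x^5 + 70x^4 + 56x^3 + 28x^2 + 8x + 1
each image's coordinates form column j of the matrix

the matrix is [[0, 2, 1, 1, 1, 1, 1, 1, 1]; [0, 0, 13/3, 3, 4, 5, 6, 7, 8]; [0, 0, 0, 64/9, 6, 10, 15, 21, 28]; [0, 0, 0, 0, 283/27, 10, 20, 35, 56]; [0, 0, 0, 0, 0, 1186/81, 15, 35, 70]; [0, 0, 0, 0, 0, 0, 4825/243, 21, 56]; [0, 0, 0, 0, 0, 0, 0, 19300/729, 28]; [0, 0, 0, 0, 0, 0, 0, 0, 76471/2187]] (rows listed top to bottom)


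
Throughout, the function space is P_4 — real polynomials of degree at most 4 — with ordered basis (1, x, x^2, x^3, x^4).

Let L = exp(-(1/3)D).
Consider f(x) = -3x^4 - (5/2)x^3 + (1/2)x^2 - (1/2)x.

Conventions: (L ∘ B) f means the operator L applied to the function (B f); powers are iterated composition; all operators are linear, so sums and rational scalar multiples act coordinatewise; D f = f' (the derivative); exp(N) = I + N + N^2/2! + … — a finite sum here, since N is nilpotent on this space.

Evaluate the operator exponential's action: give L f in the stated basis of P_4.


g(x) = -3x^4 + (3/2)x^3 + x^2 - (11/9)x + 5/18

order-1 term: 4x^3 + (5/2)x^2 - (1/3)x + 1/6
order-2 term: -2x^2 - (5/6)x + 1/18
order-3 term: (4/9)x + 5/54
order-4 term: -1/27
the series for exp(-(1/3)D) f terminates at order 4
exp(-(1/3)D) f = -3x^4 + (3/2)x^3 + x^2 - (11/9)x + 5/18


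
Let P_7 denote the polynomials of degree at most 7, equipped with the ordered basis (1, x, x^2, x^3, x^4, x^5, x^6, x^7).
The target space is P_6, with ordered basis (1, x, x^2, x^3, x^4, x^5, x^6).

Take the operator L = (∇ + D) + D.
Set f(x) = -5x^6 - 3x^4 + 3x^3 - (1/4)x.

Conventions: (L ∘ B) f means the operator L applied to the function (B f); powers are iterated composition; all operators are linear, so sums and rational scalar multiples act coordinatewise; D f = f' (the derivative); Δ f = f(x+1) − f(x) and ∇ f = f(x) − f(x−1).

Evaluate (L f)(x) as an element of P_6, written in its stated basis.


the image equals g(x) = -90x^5 + 75x^4 - 136x^3 + 120x^2 - 51x + 41/4

∇ f = -30x^5 + 75x^4 - 112x^3 + 102x^2 - 51x + 43/4
D f = -30x^5 - 12x^3 + 9x^2 - 1/4
(∇ + D) f = -60x^5 + 75x^4 - 124x^3 + 111x^2 - 51x + 21/2
D f = -30x^5 - 12x^3 + 9x^2 - 1/4
((∇ + D) + D) f = -90x^5 + 75x^4 - 136x^3 + 120x^2 - 51x + 41/4


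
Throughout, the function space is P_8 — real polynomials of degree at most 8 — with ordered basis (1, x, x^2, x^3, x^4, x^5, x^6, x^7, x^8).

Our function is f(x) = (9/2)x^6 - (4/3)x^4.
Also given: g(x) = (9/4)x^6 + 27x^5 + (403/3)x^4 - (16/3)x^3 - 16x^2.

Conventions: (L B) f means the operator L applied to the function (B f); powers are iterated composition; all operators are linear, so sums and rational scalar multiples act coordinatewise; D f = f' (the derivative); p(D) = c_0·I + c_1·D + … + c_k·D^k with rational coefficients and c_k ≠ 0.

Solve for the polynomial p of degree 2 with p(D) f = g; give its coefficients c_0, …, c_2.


D^0 f = (9/2)x^6 - (4/3)x^4
D^1 f = 27x^5 - (16/3)x^3
D^2 f = 135x^4 - 16x^2
matching coefficients of g against c_0 f + c_1 Df + … from the top degree down determines the c_i
solution: c_0 = 1/2, c_1 = 1, c_2 = 1

p(D) = (1/2)·I + D + D^2, i.e. c_0 = 1/2, c_1 = 1, c_2 = 1


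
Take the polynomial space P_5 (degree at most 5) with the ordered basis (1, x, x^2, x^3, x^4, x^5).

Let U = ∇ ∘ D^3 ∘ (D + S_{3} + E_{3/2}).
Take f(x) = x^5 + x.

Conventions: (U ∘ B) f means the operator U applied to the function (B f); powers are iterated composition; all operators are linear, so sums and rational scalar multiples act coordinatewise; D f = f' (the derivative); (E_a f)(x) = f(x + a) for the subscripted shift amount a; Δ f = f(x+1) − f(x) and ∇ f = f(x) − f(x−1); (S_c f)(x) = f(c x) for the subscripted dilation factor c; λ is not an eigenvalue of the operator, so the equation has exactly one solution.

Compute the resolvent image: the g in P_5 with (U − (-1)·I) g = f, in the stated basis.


g(x) = x^5 - 29279x + 14340

write g with unknown coordinates in the stated basis and equate coefficients in (U − (-1)·I) g = f
solving from the highest basis element down gives g = x^5 - 29279x + 14340
check: U g = 29280x - 14340
so U g − (-1)·g = x^5 + x = f ✓


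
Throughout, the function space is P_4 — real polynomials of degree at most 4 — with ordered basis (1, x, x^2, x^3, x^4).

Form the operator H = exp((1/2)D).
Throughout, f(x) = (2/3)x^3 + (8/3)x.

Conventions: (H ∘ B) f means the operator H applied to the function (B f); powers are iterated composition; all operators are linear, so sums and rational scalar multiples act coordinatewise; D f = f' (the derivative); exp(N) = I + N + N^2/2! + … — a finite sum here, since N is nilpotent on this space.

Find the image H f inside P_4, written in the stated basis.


the result is g(x) = (2/3)x^3 + x^2 + (19/6)x + 17/12

order-1 term: x^2 + 4/3
order-2 term: (1/2)x
order-3 term: 1/12
the series for exp((1/2)D) f terminates at order 3
exp((1/2)D) f = (2/3)x^3 + x^2 + (19/6)x + 17/12


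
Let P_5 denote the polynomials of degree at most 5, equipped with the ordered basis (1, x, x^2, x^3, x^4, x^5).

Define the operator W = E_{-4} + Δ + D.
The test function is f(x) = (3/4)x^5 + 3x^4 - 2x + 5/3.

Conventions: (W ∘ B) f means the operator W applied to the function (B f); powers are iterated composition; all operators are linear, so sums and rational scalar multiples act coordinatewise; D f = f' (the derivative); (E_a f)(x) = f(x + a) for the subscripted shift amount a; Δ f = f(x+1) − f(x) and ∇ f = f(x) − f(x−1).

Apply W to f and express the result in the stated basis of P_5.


g(x) = (3/4)x^5 - (9/2)x^4 + (207/2)x^3 - (333/2)x^2 + (823/4)x + 113/12

E_{-4} f = (3/4)x^5 - 12x^4 + 72x^3 - 192x^2 + 190x + 29/3
Δ f = (15/4)x^4 + (39/2)x^3 + (51/2)x^2 + (63/4)x + 7/4
D f = (15/4)x^4 + 12x^3 - 2
(E_{-4} + Δ + D) f = (3/4)x^5 - (9/2)x^4 + (207/2)x^3 - (333/2)x^2 + (823/4)x + 113/12


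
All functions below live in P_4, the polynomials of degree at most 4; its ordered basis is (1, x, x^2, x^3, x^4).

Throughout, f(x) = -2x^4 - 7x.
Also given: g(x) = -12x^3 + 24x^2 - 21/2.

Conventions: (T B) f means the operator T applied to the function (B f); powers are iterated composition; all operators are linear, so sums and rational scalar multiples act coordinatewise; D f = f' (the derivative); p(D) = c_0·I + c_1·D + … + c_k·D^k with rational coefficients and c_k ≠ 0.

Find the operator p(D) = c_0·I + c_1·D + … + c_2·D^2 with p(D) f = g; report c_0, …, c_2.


c_0 = 0, c_1 = 3/2, c_2 = -1

D^0 f = -2x^4 - 7x
D^1 f = -8x^3 - 7
D^2 f = -24x^2
matching coefficients of g against c_0 f + c_1 Df + … from the top degree down determines the c_i
solution: c_0 = 0, c_1 = 3/2, c_2 = -1


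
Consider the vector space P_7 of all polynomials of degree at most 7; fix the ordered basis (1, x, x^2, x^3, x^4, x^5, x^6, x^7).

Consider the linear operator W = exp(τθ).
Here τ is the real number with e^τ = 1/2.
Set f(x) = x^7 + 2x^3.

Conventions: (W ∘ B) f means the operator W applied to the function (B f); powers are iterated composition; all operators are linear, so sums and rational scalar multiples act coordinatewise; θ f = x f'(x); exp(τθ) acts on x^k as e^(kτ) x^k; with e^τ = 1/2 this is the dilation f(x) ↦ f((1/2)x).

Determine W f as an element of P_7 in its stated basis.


exp(τθ) x^k = e^(kτ) x^k; with e^τ = 1/2 this sends x^k to (1/2)^k x^k
x^3 ↦ 1/8 x^3
x^7 ↦ 1/128 x^7
applying this coordinatewise to f: exp(τθ) f = (1/128)x^7 + (1/4)x^3

g(x) = (1/128)x^7 + (1/4)x^3


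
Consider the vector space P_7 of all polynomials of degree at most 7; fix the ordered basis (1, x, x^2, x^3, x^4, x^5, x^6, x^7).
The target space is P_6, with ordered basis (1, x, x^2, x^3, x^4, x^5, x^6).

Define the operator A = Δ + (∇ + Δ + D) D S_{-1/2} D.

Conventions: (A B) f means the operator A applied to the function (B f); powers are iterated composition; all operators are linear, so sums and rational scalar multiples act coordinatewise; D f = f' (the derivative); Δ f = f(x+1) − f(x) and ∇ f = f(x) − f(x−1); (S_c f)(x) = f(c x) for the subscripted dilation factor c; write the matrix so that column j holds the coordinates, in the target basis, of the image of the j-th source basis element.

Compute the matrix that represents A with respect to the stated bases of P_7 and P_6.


the matrix is [[0, 1, 1, 11/2, 1, 7/2, 1, 37/16]; [0, 0, 2, 3, -5, 5, -3/2, 7]; [0, 0, 0, 3, 6, 85/4, 15, 273/8]; [0, 0, 0, 0, 4, 10, 35/4, 35]; [0, 0, 0, 0, 0, 5, 15, 1435/32]; [0, 0, 0, 0, 0, 0, 6, 21]; [0, 0, 0, 0, 0, 0, 0, 7]] (rows listed top to bottom)

image of 1: 0
image of x: 1
image of x^2: 2x + 1
image of x^3: 3x^2 + 3x + 11/2
image of x^4: 4x^3 + 6x^2 - 5x + 1
image of x^5: 5x^4 + 10x^3 + (85/4)x^2 + 5x + 7/2
image of x^6: 6x^5 + 15x^4 + (35/4)x^3 + 15x^2 - (3/2)x + 1
image of x^7: 7x^6 + 21x^5 + (1435/32)x^4 + 35x^3 + (273/8)x^2 + 7x + 37/16
each image's coordinates form column j of the matrix


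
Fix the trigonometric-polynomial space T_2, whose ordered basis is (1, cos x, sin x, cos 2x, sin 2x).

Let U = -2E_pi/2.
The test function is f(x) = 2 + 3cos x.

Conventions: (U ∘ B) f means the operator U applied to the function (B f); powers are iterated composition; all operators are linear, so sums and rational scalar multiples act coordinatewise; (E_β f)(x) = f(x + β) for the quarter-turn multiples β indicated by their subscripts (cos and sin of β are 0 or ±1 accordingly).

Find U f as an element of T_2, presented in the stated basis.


the result is g(x) = -4 + 6sin x

E_pi/2 f = 2 - 3sin x
(-2E_pi/2) f = -4 + 6sin x


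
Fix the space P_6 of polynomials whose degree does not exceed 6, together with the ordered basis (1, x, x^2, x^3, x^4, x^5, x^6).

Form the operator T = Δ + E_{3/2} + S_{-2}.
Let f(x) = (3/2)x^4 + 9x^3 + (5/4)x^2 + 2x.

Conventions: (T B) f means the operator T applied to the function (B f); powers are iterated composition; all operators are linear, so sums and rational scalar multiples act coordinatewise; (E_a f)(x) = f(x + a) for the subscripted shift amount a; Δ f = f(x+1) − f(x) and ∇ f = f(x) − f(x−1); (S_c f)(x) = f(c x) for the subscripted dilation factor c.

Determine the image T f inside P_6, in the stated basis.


the result is g(x) = (51/2)x^4 - 48x^3 + 103x^2 + (473/4)x + 1841/32

Δ f = 6x^3 + 36x^2 + (71/2)x + 55/4
E_{3/2} f = (3/2)x^4 + 18x^3 + 62x^2 + (347/4)x + 1401/32
S_{-2} f = 24x^4 - 72x^3 + 5x^2 - 4x
(Δ + E_{3/2} + S_{-2}) f = (51/2)x^4 - 48x^3 + 103x^2 + (473/4)x + 1841/32


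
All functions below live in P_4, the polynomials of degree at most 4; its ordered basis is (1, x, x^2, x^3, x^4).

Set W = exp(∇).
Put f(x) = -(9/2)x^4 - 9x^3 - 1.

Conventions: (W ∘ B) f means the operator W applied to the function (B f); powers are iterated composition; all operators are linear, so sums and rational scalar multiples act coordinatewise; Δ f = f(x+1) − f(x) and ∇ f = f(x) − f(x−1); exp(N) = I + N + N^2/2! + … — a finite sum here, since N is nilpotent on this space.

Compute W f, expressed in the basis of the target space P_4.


order-1 term: -18x^3 + 9x - 9/2
order-2 term: -27x^2 + 27x - 9/2
order-3 term: -18x + 18
order-4 term: -9/2
the series for exp(∇) f terminates at order 4
exp(∇) f = -(9/2)x^4 - 27x^3 - 27x^2 + 18x + 7/2

the result is g(x) = -(9/2)x^4 - 27x^3 - 27x^2 + 18x + 7/2


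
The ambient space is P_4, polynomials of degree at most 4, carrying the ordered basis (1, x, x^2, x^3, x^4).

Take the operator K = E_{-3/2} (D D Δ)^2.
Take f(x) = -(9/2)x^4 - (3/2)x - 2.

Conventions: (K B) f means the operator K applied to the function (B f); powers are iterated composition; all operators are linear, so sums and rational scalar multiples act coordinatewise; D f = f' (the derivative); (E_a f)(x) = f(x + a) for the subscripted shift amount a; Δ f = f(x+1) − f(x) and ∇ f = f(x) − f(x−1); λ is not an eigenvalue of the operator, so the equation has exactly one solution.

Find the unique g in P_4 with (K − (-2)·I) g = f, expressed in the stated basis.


write g with unknown coordinates in the stated basis and equate coefficients in (K − (-2)·I) g = f
solving from the highest basis element down gives g = -(9/4)x^4 - (3/4)x - 1
check: K g = 0
so K g − (-2)·g = -(9/2)x^4 - (3/2)x - 2 = f ✓

the result is g(x) = -(9/4)x^4 - (3/4)x - 1


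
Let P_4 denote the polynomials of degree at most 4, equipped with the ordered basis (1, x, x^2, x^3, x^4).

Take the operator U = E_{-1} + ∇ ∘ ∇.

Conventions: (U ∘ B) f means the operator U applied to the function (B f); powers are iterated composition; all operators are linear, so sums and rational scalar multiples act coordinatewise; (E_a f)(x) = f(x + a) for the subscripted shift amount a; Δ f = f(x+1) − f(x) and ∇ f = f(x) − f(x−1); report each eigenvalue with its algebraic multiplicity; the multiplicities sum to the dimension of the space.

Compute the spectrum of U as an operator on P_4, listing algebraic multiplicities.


image of 1: 1
image of x: x - 1
image of x^2: x^2 - 2x + 3
image of x^3: x^3 - 3x^2 + 9x - 7
image of x^4: x^4 - 4x^3 + 18x^2 - 28x + 15
the matrix is upper triangular; its diagonal is (1, 1, 1, 1, 1)
for a triangular matrix the eigenvalues are the diagonal entries, with algebraic multiplicity their repetition count

λ = 1 (multiplicity 5)


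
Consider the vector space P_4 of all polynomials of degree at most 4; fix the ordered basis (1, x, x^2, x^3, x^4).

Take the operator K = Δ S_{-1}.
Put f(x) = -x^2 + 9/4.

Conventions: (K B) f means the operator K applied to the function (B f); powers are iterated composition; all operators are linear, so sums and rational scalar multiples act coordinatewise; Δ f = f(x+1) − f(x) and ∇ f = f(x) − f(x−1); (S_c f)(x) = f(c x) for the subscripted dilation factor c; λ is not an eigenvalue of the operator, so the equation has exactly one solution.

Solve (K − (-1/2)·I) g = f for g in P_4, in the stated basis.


the result is g(x) = -2x^2 + 8x + 49/2

write g with unknown coordinates in the stated basis and equate coefficients in (K − (-1/2)·I) g = f
solving from the highest basis element down gives g = -2x^2 + 8x + 49/2
check: K g = -4x - 10
so K g − (-1/2)·g = -x^2 + 9/4 = f ✓


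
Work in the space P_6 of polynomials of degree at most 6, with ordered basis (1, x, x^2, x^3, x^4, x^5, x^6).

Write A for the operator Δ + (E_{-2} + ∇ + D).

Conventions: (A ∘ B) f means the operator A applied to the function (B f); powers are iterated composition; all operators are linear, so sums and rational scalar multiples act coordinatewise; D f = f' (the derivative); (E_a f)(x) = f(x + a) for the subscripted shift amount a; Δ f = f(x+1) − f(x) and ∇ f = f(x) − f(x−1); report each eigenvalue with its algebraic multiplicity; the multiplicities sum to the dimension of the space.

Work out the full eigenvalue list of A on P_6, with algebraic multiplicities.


λ = 1 (multiplicity 7)

image of 1: 1
image of x: x + 1
image of x^2: x^2 + 2x + 4
image of x^3: x^3 + 3x^2 + 12x - 6
image of x^4: x^4 + 4x^3 + 24x^2 - 24x + 16
image of x^5: x^5 + 5x^4 + 40x^3 - 60x^2 + 80x - 30
image of x^6: x^6 + 6x^5 + 60x^4 - 120x^3 + 240x^2 - 180x + 64
the matrix is upper triangular; its diagonal is (1, 1, 1, 1, 1, 1, 1)
for a triangular matrix the eigenvalues are the diagonal entries, with algebraic multiplicity their repetition count
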